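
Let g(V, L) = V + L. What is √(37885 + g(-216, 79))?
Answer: 2*√9437 ≈ 194.29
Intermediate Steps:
g(V, L) = L + V
√(37885 + g(-216, 79)) = √(37885 + (79 - 216)) = √(37885 - 137) = √37748 = 2*√9437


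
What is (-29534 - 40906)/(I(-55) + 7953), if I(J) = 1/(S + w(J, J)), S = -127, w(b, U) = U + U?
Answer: -834714/94243 ≈ -8.8570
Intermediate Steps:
w(b, U) = 2*U
I(J) = 1/(-127 + 2*J)
(-29534 - 40906)/(I(-55) + 7953) = (-29534 - 40906)/(1/(-127 + 2*(-55)) + 7953) = -70440/(1/(-127 - 110) + 7953) = -70440/(1/(-237) + 7953) = -70440/(-1/237 + 7953) = -70440/1884860/237 = -70440*237/1884860 = -834714/94243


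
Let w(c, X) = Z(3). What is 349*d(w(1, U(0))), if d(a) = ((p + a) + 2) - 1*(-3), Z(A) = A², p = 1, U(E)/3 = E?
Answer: 5235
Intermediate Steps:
U(E) = 3*E
w(c, X) = 9 (w(c, X) = 3² = 9)
d(a) = 6 + a (d(a) = ((1 + a) + 2) - 1*(-3) = (3 + a) + 3 = 6 + a)
349*d(w(1, U(0))) = 349*(6 + 9) = 349*15 = 5235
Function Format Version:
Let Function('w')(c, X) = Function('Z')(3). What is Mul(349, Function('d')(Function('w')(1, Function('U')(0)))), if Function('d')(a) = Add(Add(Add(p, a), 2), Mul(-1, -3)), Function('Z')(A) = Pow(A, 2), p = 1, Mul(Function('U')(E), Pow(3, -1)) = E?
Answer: 5235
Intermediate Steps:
Function('U')(E) = Mul(3, E)
Function('w')(c, X) = 9 (Function('w')(c, X) = Pow(3, 2) = 9)
Function('d')(a) = Add(6, a) (Function('d')(a) = Add(Add(Add(1, a), 2), Mul(-1, -3)) = Add(Add(3, a), 3) = Add(6, a))
Mul(349, Function('d')(Function('w')(1, Function('U')(0)))) = Mul(349, Add(6, 9)) = Mul(349, 15) = 5235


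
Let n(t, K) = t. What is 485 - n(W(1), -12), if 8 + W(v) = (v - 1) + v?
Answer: 492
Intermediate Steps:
W(v) = -9 + 2*v (W(v) = -8 + ((v - 1) + v) = -8 + ((-1 + v) + v) = -8 + (-1 + 2*v) = -9 + 2*v)
485 - n(W(1), -12) = 485 - (-9 + 2*1) = 485 - (-9 + 2) = 485 - 1*(-7) = 485 + 7 = 492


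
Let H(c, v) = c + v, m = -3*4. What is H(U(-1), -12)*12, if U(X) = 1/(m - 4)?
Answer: -579/4 ≈ -144.75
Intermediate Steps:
m = -12
U(X) = -1/16 (U(X) = 1/(-12 - 4) = 1/(-16) = -1/16)
H(U(-1), -12)*12 = (-1/16 - 12)*12 = -193/16*12 = -579/4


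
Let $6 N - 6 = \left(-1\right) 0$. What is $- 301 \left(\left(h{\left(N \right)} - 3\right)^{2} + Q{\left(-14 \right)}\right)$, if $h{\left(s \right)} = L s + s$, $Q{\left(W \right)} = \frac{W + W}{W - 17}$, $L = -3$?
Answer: $- \frac{241703}{31} \approx -7796.9$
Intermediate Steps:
$N = 1$ ($N = 1 + \frac{\left(-1\right) 0}{6} = 1 + \frac{1}{6} \cdot 0 = 1 + 0 = 1$)
$Q{\left(W \right)} = \frac{2 W}{-17 + W}$
$h{\left(s \right)} = - 2 s$ ($h{\left(s \right)} = - 3 s + s = - 2 s$)
$- 301 \left(\left(h{\left(N \right)} - 3\right)^{2} + Q{\left(-14 \right)}\right) = - 301 \left(\left(\left(-2\right) 1 - 3\right)^{2} + 2 \left(-14\right) \frac{1}{-17 - 14}\right) = - 301 \left(\left(-2 - 3\right)^{2} + 2 \left(-14\right) \frac{1}{-31}\right) = - 301 \left(\left(-5\right)^{2} + 2 \left(-14\right) \left(- \frac{1}{31}\right)\right) = - 301 \left(25 + \frac{28}{31}\right) = \left(-301\right) \frac{803}{31} = - \frac{241703}{31}$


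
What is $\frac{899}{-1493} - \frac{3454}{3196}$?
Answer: $- \frac{4015013}{2385814} \approx -1.6829$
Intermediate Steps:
$\frac{899}{-1493} - \frac{3454}{3196} = 899 \left(- \frac{1}{1493}\right) - \frac{1727}{1598} = - \frac{899}{1493} - \frac{1727}{1598} = - \frac{4015013}{2385814}$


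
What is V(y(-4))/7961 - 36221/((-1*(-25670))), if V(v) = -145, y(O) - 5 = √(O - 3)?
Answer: -292077531/204358870 ≈ -1.4292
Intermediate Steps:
y(O) = 5 + √(-3 + O) (y(O) = 5 + √(O - 3) = 5 + √(-3 + O))
V(y(-4))/7961 - 36221/((-1*(-25670))) = -145/7961 - 36221/((-1*(-25670))) = -145*1/7961 - 36221/25670 = -145/7961 - 36221*1/25670 = -145/7961 - 36221/25670 = -292077531/204358870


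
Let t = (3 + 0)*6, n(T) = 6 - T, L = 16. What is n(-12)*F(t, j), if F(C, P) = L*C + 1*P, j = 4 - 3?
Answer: 5202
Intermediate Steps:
j = 1
t = 18 (t = 3*6 = 18)
F(C, P) = P + 16*C (F(C, P) = 16*C + 1*P = 16*C + P = P + 16*C)
n(-12)*F(t, j) = (6 - 1*(-12))*(1 + 16*18) = (6 + 12)*(1 + 288) = 18*289 = 5202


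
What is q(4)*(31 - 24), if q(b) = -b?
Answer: -28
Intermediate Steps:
q(4)*(31 - 24) = (-1*4)*(31 - 24) = -4*7 = -28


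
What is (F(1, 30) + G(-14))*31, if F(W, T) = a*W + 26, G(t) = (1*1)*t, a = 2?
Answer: 434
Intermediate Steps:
G(t) = t (G(t) = 1*t = t)
F(W, T) = 26 + 2*W (F(W, T) = 2*W + 26 = 26 + 2*W)
(F(1, 30) + G(-14))*31 = ((26 + 2*1) - 14)*31 = ((26 + 2) - 14)*31 = (28 - 14)*31 = 14*31 = 434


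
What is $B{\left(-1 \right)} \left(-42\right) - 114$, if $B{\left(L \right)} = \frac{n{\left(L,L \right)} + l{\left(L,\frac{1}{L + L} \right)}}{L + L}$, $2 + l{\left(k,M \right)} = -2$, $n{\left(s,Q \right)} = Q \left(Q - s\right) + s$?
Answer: $-219$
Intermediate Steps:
$n{\left(s,Q \right)} = s + Q \left(Q - s\right)$
$l{\left(k,M \right)} = -4$ ($l{\left(k,M \right)} = -2 - 2 = -4$)
$B{\left(L \right)} = \frac{-4 + L}{2 L}$ ($B{\left(L \right)} = \frac{\left(L + L^{2} - L L\right) - 4}{L + L} = \frac{\left(L + L^{2} - L^{2}\right) - 4}{2 L} = \left(L - 4\right) \frac{1}{2 L} = \left(-4 + L\right) \frac{1}{2 L} = \frac{-4 + L}{2 L}$)
$B{\left(-1 \right)} \left(-42\right) - 114 = \frac{-4 - 1}{2 \left(-1\right)} \left(-42\right) - 114 = \frac{1}{2} \left(-1\right) \left(-5\right) \left(-42\right) - 114 = \frac{5}{2} \left(-42\right) - 114 = -105 - 114 = -219$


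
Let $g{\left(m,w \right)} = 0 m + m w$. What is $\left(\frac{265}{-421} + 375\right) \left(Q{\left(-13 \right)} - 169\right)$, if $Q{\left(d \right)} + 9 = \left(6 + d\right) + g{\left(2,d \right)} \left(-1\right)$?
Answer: $- \frac{25059990}{421} \approx -59525.0$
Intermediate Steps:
$g{\left(m,w \right)} = m w$ ($g{\left(m,w \right)} = 0 + m w = m w$)
$Q{\left(d \right)} = -3 - d$ ($Q{\left(d \right)} = -9 + \left(\left(6 + d\right) + 2 d \left(-1\right)\right) = -9 - \left(-6 + d\right) = -3 - d$)
$\left(\frac{265}{-421} + 375\right) \left(Q{\left(-13 \right)} - 169\right) = \left(\frac{265}{-421} + 375\right) \left(\left(-3 - -13\right) - 169\right) = \left(265 \left(- \frac{1}{421}\right) + 375\right) \left(\left(-3 + 13\right) - 169\right) = \left(- \frac{265}{421} + 375\right) \left(10 - 169\right) = \frac{157610}{421} \left(-159\right) = - \frac{25059990}{421}$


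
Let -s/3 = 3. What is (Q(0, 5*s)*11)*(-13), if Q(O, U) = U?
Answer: 6435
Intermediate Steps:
s = -9 (s = -3*3 = -9)
(Q(0, 5*s)*11)*(-13) = ((5*(-9))*11)*(-13) = -45*11*(-13) = -495*(-13) = 6435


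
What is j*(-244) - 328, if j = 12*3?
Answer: -9112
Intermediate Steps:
j = 36
j*(-244) - 328 = 36*(-244) - 328 = -8784 - 328 = -9112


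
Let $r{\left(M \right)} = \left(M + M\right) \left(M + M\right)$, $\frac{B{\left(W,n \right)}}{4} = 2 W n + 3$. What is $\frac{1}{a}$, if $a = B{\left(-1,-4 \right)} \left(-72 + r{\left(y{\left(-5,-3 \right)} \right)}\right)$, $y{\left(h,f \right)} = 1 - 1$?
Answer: $- \frac{1}{3168} \approx -0.00031566$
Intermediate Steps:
$y{\left(h,f \right)} = 0$
$B{\left(W,n \right)} = 12 + 8 W n$ ($B{\left(W,n \right)} = 4 \left(2 W n + 3\right) = 4 \left(3 + 2 W n\right) = 12 + 8 W n$)
$r{\left(M \right)} = 4 M^{2}$ ($r{\left(M \right)} = 2 M 2 M = 4 M^{2}$)
$a = -3168$ ($a = \left(12 + 8 \left(-1\right) \left(-4\right)\right) \left(-72 + 4 \cdot 0^{2}\right) = \left(12 + 32\right) \left(-72 + 4 \cdot 0\right) = 44 \left(-72 + 0\right) = 44 \left(-72\right) = -3168$)
$\frac{1}{a} = \frac{1}{-3168} = - \frac{1}{3168}$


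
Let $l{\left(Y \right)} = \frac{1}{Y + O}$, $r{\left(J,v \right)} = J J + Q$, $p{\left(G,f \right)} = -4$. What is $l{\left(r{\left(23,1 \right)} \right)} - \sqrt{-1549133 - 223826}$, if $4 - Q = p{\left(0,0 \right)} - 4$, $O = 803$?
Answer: $\frac{1}{1344} - i \sqrt{1772959} \approx 0.00074405 - 1331.5 i$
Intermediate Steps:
$Q = 12$ ($Q = 4 - \left(-4 - 4\right) = 4 - -8 = 4 + 8 = 12$)
$r{\left(J,v \right)} = 12 + J^{2}$ ($r{\left(J,v \right)} = J J + 12 = J^{2} + 12 = 12 + J^{2}$)
$l{\left(Y \right)} = \frac{1}{803 + Y}$ ($l{\left(Y \right)} = \frac{1}{Y + 803} = \frac{1}{803 + Y}$)
$l{\left(r{\left(23,1 \right)} \right)} - \sqrt{-1549133 - 223826} = \frac{1}{803 + \left(12 + 23^{2}\right)} - \sqrt{-1549133 - 223826} = \frac{1}{803 + \left(12 + 529\right)} - \sqrt{-1772959} = \frac{1}{803 + 541} - i \sqrt{1772959} = \frac{1}{1344} - i \sqrt{1772959}$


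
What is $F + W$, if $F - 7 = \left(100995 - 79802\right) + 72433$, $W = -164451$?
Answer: $-70818$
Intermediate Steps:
$F = 93633$ ($F = 7 + \left(\left(100995 - 79802\right) + 72433\right) = 7 + \left(21193 + 72433\right) = 7 + 93626 = 93633$)
$F + W = 93633 - 164451 = -70818$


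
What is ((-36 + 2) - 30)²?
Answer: 4096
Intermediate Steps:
((-36 + 2) - 30)² = (-34 - 30)² = (-64)² = 4096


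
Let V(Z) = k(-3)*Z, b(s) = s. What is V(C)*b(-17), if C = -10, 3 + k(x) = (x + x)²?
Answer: 5610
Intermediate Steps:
k(x) = -3 + 4*x² (k(x) = -3 + (x + x)² = -3 + (2*x)² = -3 + 4*x²)
V(Z) = 33*Z (V(Z) = (-3 + 4*(-3)²)*Z = (-3 + 4*9)*Z = (-3 + 36)*Z = 33*Z)
V(C)*b(-17) = (33*(-10))*(-17) = -330*(-17) = 5610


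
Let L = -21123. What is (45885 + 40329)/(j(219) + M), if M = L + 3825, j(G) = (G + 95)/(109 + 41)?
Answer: -6466050/1297193 ≈ -4.9846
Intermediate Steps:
j(G) = 19/30 + G/150 (j(G) = (95 + G)/150 = (95 + G)*(1/150) = 19/30 + G/150)
M = -17298 (M = -21123 + 3825 = -17298)
(45885 + 40329)/(j(219) + M) = (45885 + 40329)/((19/30 + (1/150)*219) - 17298) = 86214/((19/30 + 73/50) - 17298) = 86214/(157/75 - 17298) = 86214/(-1297193/75) = 86214*(-75/1297193) = -6466050/1297193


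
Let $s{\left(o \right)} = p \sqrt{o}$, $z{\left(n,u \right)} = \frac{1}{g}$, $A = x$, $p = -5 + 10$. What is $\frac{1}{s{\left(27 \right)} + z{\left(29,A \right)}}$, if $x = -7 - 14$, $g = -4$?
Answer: $\frac{4}{10799} + \frac{240 \sqrt{3}}{10799} \approx 0.038864$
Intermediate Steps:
$p = 5$
$x = -21$ ($x = -7 - 14 = -21$)
$A = -21$
$z{\left(n,u \right)} = - \frac{1}{4}$ ($z{\left(n,u \right)} = \frac{1}{-4} = - \frac{1}{4}$)
$s{\left(o \right)} = 5 \sqrt{o}$
$\frac{1}{s{\left(27 \right)} + z{\left(29,A \right)}} = \frac{1}{5 \sqrt{27} - \frac{1}{4}} = \frac{1}{5 \cdot 3 \sqrt{3} - \frac{1}{4}} = \frac{1}{15 \sqrt{3} - \frac{1}{4}} = \frac{1}{- \frac{1}{4} + 15 \sqrt{3}}$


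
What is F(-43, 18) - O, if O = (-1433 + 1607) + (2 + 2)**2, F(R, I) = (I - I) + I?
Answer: -172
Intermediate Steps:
F(R, I) = I (F(R, I) = 0 + I = I)
O = 190 (O = 174 + 4**2 = 174 + 16 = 190)
F(-43, 18) - O = 18 - 1*190 = 18 - 190 = -172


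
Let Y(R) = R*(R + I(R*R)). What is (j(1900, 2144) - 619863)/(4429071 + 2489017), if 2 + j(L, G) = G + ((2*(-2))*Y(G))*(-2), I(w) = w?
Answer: 78879372039/6918088 ≈ 11402.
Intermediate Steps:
Y(R) = R*(R + R**2) (Y(R) = R*(R + R*R) = R*(R + R**2))
j(L, G) = -2 + G + 8*G**2*(1 + G) (j(L, G) = -2 + (G + ((2*(-2))*(G**2*(1 + G)))*(-2)) = -2 + (G - 4*G**2*(1 + G)*(-2)) = -2 + (G + 8*G**2*(1 + G)) = -2 + G + 8*G**2*(1 + G))
(j(1900, 2144) - 619863)/(4429071 + 2489017) = ((-2 + 2144 + 8*2144**2*(1 + 2144)) - 619863)/(4429071 + 2489017) = ((-2 + 2144 + 8*4596736*2145) - 619863)/6918088 = ((-2 + 2144 + 78879989760) - 619863)*(1/6918088) = (78879991902 - 619863)*(1/6918088) = 78879372039*(1/6918088) = 78879372039/6918088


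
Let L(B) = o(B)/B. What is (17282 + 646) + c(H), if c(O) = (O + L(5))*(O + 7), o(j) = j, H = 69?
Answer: 23248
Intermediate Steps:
L(B) = 1 (L(B) = B/B = 1)
c(O) = (1 + O)*(7 + O) (c(O) = (O + 1)*(O + 7) = (1 + O)*(7 + O))
(17282 + 646) + c(H) = (17282 + 646) + (7 + 69² + 8*69) = 17928 + (7 + 4761 + 552) = 17928 + 5320 = 23248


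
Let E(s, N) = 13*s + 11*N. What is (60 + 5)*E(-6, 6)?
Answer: -780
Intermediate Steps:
E(s, N) = 11*N + 13*s
(60 + 5)*E(-6, 6) = (60 + 5)*(11*6 + 13*(-6)) = 65*(66 - 78) = 65*(-12) = -780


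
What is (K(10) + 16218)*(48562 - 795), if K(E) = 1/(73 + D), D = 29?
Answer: 79017938779/102 ≈ 7.7469e+8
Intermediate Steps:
K(E) = 1/102 (K(E) = 1/(73 + 29) = 1/102)
(K(10) + 16218)*(48562 - 795) = (1/102 + 16218)*(48562 - 795) = (1654237/102)*47767 = 79017938779/102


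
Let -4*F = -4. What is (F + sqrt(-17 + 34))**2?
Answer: (1 + sqrt(17))**2 ≈ 26.246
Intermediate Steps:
F = 1 (F = -1/4*(-4) = 1)
(F + sqrt(-17 + 34))**2 = (1 + sqrt(-17 + 34))**2 = (1 + sqrt(17))**2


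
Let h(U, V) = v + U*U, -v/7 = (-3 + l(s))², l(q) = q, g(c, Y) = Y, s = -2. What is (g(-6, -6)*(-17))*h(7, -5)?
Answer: -12852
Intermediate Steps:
v = -175 (v = -7*(-3 - 2)² = -7*(-5)² = -7*25 = -175)
h(U, V) = -175 + U² (h(U, V) = -175 + U*U = -175 + U²)
(g(-6, -6)*(-17))*h(7, -5) = (-6*(-17))*(-175 + 7²) = 102*(-175 + 49) = 102*(-126) = -12852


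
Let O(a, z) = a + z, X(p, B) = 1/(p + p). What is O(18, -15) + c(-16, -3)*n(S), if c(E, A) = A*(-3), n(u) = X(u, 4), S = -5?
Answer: 21/10 ≈ 2.1000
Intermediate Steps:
X(p, B) = 1/(2*p)
n(u) = 1/(2*u)
c(E, A) = -3*A
O(18, -15) + c(-16, -3)*n(S) = (18 - 15) + (-3*(-3))*((½)/(-5)) = 3 + 9*((½)*(-⅕)) = 3 + 9*(-⅒) = 3 - 9/10 = 21/10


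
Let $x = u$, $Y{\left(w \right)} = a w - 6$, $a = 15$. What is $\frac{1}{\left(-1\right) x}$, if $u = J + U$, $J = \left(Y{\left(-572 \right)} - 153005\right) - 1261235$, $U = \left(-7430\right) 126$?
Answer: $\frac{1}{2359006} \approx 4.2391 \cdot 10^{-7}$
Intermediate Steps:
$Y{\left(w \right)} = -6 + 15 w$ ($Y{\left(w \right)} = 15 w - 6 = -6 + 15 w$)
$U = -936180$
$J = -1422826$ ($J = \left(\left(-6 + 15 \left(-572\right)\right) - 153005\right) - 1261235 = \left(\left(-6 - 8580\right) - 153005\right) - 1261235 = \left(-8586 - 153005\right) - 1261235 = -161591 - 1261235 = -1422826$)
$u = -2359006$ ($u = -1422826 - 936180 = -2359006$)
$x = -2359006$
$\frac{1}{\left(-1\right) x} = \frac{1}{\left(-1\right) \left(-2359006\right)} = \frac{1}{2359006}$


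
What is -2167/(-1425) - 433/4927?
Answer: 10059784/7020975 ≈ 1.4328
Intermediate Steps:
-2167/(-1425) - 433/4927 = -2167*(-1/1425) - 433*1/4927 = 2167/1425 - 433/4927 = 10059784/7020975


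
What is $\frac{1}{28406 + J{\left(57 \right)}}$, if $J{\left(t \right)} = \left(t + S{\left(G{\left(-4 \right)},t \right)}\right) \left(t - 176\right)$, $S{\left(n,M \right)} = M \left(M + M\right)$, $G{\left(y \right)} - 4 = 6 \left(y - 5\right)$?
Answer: $- \frac{1}{751639} \approx -1.3304 \cdot 10^{-6}$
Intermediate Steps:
$G{\left(y \right)} = -26 + 6 y$ ($G{\left(y \right)} = 4 + 6 \left(y - 5\right) = 4 + 6 \left(-5 + y\right) = 4 + \left(-30 + 6 y\right) = -26 + 6 y$)
$S{\left(n,M \right)} = 2 M^{2}$ ($S{\left(n,M \right)} = M 2 M = 2 M^{2}$)
$J{\left(t \right)} = \left(-176 + t\right) \left(t + 2 t^{2}\right)$ ($J{\left(t \right)} = \left(t + 2 t^{2}\right) \left(t - 176\right) = \left(t + 2 t^{2}\right) \left(-176 + t\right) = \left(-176 + t\right) \left(t + 2 t^{2}\right)$)
$\frac{1}{28406 + J{\left(57 \right)}} = \frac{1}{28406 + 57 \left(-176 - 20007 + 2 \cdot 57^{2}\right)} = \frac{1}{28406 + 57 \left(-176 - 20007 + 2 \cdot 3249\right)} = \frac{1}{28406 + 57 \left(-176 - 20007 + 6498\right)} = \frac{1}{28406 + 57 \left(-13685\right)} = \frac{1}{28406 - 780045} = \frac{1}{-751639} = - \frac{1}{751639}$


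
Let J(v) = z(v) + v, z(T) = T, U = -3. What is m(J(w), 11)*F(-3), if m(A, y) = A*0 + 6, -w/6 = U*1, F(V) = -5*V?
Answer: 90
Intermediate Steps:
w = 18 (w = -(-18) = -6*(-3) = 18)
J(v) = 2*v (J(v) = v + v = 2*v)
m(A, y) = 6 (m(A, y) = 0 + 6 = 6)
m(J(w), 11)*F(-3) = 6*(-5*(-3)) = 6*15 = 90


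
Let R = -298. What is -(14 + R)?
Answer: 284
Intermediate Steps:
-(14 + R) = -(14 - 298) = -1*(-284) = 284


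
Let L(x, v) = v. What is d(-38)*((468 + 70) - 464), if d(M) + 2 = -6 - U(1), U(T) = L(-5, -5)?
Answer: -222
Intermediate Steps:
U(T) = -5
d(M) = -3 (d(M) = -2 + (-6 - 1*(-5)) = -2 + (-6 + 5) = -2 - 1 = -3)
d(-38)*((468 + 70) - 464) = -3*((468 + 70) - 464) = -3*(538 - 464) = -3*74 = -222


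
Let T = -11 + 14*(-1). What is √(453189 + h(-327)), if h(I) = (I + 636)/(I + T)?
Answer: 3*√389943202/88 ≈ 673.19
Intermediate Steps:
T = -25 (T = -11 - 14 = -25)
h(I) = (636 + I)/(-25 + I) (h(I) = (I + 636)/(I - 25) = (636 + I)/(-25 + I))
√(453189 + h(-327)) = √(453189 + (636 - 327)/(-25 - 327)) = √(453189 + 309/(-352)) = √(453189 - 1/352*309) = √(453189 - 309/352) = √(159522219/352) = 3*√389943202/88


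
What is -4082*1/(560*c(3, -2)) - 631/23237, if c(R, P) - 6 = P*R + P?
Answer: 47073357/13012720 ≈ 3.6175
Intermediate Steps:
c(R, P) = 6 + P + P*R (c(R, P) = 6 + (P*R + P) = 6 + (P + P*R) = 6 + P + P*R)
-4082*1/(560*c(3, -2)) - 631/23237 = -4082*1/(560*(6 - 2 - 2*3)) - 631/23237 = -4082*1/(560*(6 - 2 - 6)) - 631*1/23237 = -4082/((-2*560)) - 631/23237 = -4082/(-1120) - 631/23237 = -4082*(-1/1120) - 631/23237 = 2041/560 - 631/23237 = 47073357/13012720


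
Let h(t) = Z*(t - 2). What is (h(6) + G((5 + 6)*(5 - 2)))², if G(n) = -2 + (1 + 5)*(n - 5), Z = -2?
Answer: 24964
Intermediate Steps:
h(t) = 4 - 2*t (h(t) = -2*(t - 2) = -2*(-2 + t) = 4 - 2*t)
G(n) = -32 + 6*n (G(n) = -2 + 6*(-5 + n) = -2 + (-30 + 6*n) = -32 + 6*n)
(h(6) + G((5 + 6)*(5 - 2)))² = ((4 - 2*6) + (-32 + 6*((5 + 6)*(5 - 2))))² = ((4 - 12) + (-32 + 6*(11*3)))² = (-8 + (-32 + 6*33))² = (-8 + (-32 + 198))² = (-8 + 166)² = 158² = 24964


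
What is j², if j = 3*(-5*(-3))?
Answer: 2025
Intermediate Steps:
j = 45 (j = 3*15 = 45)
j² = 45² = 2025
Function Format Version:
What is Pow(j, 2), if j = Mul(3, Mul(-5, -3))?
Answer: 2025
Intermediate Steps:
j = 45 (j = Mul(3, 15) = 45)
Pow(j, 2) = Pow(45, 2) = 2025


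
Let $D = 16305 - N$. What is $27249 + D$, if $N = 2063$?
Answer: $41491$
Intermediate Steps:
$D = 14242$ ($D = 16305 - 2063 = 14242$)
$27249 + D = 27249 + 14242 = 41491$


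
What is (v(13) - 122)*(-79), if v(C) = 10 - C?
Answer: 9875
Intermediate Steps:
(v(13) - 122)*(-79) = ((10 - 1*13) - 122)*(-79) = ((10 - 13) - 122)*(-79) = (-3 - 122)*(-79) = -125*(-79) = 9875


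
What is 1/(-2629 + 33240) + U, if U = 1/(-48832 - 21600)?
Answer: 39821/2155993952 ≈ 1.8470e-5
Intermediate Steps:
U = -1/70432 (U = 1/(-70432) = -1/70432 ≈ -1.4198e-5)
1/(-2629 + 33240) + U = 1/(-2629 + 33240) - 1/70432 = 1/30611 - 1/70432 = 39821/2155993952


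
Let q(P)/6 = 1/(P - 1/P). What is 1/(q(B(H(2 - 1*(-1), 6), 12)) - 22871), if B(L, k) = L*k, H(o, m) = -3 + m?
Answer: -1295/29617729 ≈ -4.3724e-5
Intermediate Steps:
q(P) = 6/(P - 1/P)
1/(q(B(H(2 - 1*(-1), 6), 12)) - 22871) = 1/(6*((-3 + 6)*12)/(-1 + ((-3 + 6)*12)²) - 22871) = 1/(6*(3*12)/(-1 + (3*12)²) - 22871) = 1/(6*36/(-1 + 36²) - 22871) = 1/(6*36/(-1 + 1296) - 22871) = 1/(6*36/1295 - 22871) = 1/(6*36*(1/1295) - 22871) = 1/(216/1295 - 22871) = 1/(-29617729/1295) = -1295/29617729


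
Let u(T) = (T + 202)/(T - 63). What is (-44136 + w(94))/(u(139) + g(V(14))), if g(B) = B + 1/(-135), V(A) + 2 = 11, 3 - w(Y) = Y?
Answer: -453769020/138299 ≈ -3281.1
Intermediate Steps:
w(Y) = 3 - Y
V(A) = 9 (V(A) = -2 + 11 = 9)
g(B) = -1/135 + B (g(B) = B - 1/135 = -1/135 + B)
u(T) = (202 + T)/(-63 + T)
(-44136 + w(94))/(u(139) + g(V(14))) = (-44136 + (3 - 1*94))/((202 + 139)/(-63 + 139) + (-1/135 + 9)) = (-44136 + (3 - 94))/(341/76 + 1214/135) = (-44136 - 91)/((1/76)*341 + 1214/135) = -44227/(341/76 + 1214/135) = -44227/138299/10260 = -44227*10260/138299 = -453769020/138299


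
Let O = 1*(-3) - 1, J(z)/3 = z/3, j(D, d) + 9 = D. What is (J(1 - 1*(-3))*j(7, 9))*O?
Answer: 32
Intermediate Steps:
j(D, d) = -9 + D
J(z) = z (J(z) = 3*(z/3) = z)
O = -4 (O = -3 - 1 = -4)
(J(1 - 1*(-3))*j(7, 9))*O = ((1 - 1*(-3))*(-9 + 7))*(-4) = ((1 + 3)*(-2))*(-4) = (4*(-2))*(-4) = -8*(-4) = 32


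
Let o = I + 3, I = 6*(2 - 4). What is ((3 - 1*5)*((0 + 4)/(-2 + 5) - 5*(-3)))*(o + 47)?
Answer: -3724/3 ≈ -1241.3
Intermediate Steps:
I = -12 (I = 6*(-2) = -12)
o = -9 (o = -12 + 3 = -9)
((3 - 1*5)*((0 + 4)/(-2 + 5) - 5*(-3)))*(o + 47) = ((3 - 1*5)*((0 + 4)/(-2 + 5) - 5*(-3)))*(-9 + 47) = ((3 - 5)*(4/3 + 15))*38 = -2*(4*(1/3) + 15)*38 = -2*(4/3 + 15)*38 = -2*49/3*38 = -98/3*38 = -3724/3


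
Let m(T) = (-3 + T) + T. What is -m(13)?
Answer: -23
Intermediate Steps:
m(T) = -3 + 2*T
-m(13) = -(-3 + 2*13) = -(-3 + 26) = -1*23 = -23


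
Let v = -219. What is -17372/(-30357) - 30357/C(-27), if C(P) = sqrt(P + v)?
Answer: 17372/30357 + 10119*I*sqrt(246)/82 ≈ 0.57226 + 1935.5*I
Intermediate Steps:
C(P) = sqrt(-219 + P) (C(P) = sqrt(P - 219) = sqrt(-219 + P))
-17372/(-30357) - 30357/C(-27) = -17372/(-30357) - 30357/sqrt(-219 - 27) = -17372*(-1/30357) - 30357*(-I*sqrt(246)/246) = 17372/30357 - 30357*(-I*sqrt(246)/246) = 17372/30357 - (-10119)*I*sqrt(246)/82 = 17372/30357 + 10119*I*sqrt(246)/82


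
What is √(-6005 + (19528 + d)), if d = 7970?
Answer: √21493 ≈ 146.60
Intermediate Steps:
√(-6005 + (19528 + d)) = √(-6005 + (19528 + 7970)) = √(-6005 + 27498) = √21493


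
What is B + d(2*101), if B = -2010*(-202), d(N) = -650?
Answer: 405370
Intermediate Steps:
B = 406020
B + d(2*101) = 406020 - 650 = 405370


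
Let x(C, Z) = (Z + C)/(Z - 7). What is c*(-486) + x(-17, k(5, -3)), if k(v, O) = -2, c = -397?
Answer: 1736497/9 ≈ 1.9294e+5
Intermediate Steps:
x(C, Z) = (C + Z)/(-7 + Z)
c*(-486) + x(-17, k(5, -3)) = -397*(-486) + (-17 - 2)/(-7 - 2) = 192942 - 19/(-9) = 192942 - ⅑*(-19) = 192942 + 19/9 = 1736497/9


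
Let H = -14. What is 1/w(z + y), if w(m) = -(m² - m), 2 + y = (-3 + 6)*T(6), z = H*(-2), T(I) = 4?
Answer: -1/1406 ≈ -0.00071124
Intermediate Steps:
z = 28 (z = -14*(-2) = 28)
y = 10 (y = -2 + (-3 + 6)*4 = -2 + 3*4 = -2 + 12 = 10)
w(m) = m - m²
1/w(z + y) = 1/((28 + 10)*(1 - (28 + 10))) = 1/(38*(1 - 1*38)) = 1/(38*(1 - 38)) = 1/(38*(-37)) = 1/(-1406) = -1/1406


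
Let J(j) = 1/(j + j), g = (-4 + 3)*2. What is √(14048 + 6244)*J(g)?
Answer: -√5073/2 ≈ -35.612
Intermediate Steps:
g = -2 (g = -1*2 = -2)
J(j) = 1/(2*j)
√(14048 + 6244)*J(g) = √(14048 + 6244)*((½)/(-2)) = √20292*((½)*(-½)) = (2*√5073)*(-¼) = -√5073/2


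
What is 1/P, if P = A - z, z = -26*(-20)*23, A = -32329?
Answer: -1/44289 ≈ -2.2579e-5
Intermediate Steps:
z = 11960 (z = 520*23 = 11960)
P = -44289 (P = -32329 - 1*11960 = -32329 - 11960 = -44289)
1/P = 1/(-44289) = -1/44289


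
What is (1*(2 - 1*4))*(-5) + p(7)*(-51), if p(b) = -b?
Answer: 367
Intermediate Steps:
(1*(2 - 1*4))*(-5) + p(7)*(-51) = (1*(2 - 1*4))*(-5) - 1*7*(-51) = (1*(2 - 4))*(-5) - 7*(-51) = (1*(-2))*(-5) + 357 = -2*(-5) + 357 = 10 + 357 = 367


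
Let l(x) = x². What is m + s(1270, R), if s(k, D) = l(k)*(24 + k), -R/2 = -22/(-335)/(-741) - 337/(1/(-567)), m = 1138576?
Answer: 2088231176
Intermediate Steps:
R = -94864991086/248235 (R = -2*(-22/(-335)/(-741) - 337/(1/(-567))) = -2*(-22*(-1/335)*(-1/741) - 337/(-1/567)) = -2*((22/335)*(-1/741) - 337*(-567)) = -2*(-22/248235 + 191079) = -2*47432495543/248235 = -94864991086/248235 ≈ -3.8216e+5)
s(k, D) = k²*(24 + k)
m + s(1270, R) = 1138576 + 1270²*(24 + 1270) = 1138576 + 1612900*1294 = 1138576 + 2087092600 = 2088231176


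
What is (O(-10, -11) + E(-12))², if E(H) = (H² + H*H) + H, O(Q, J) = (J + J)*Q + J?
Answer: 235225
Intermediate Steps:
O(Q, J) = J + 2*J*Q (O(Q, J) = (2*J)*Q + J = 2*J*Q + J = J + 2*J*Q)
E(H) = H + 2*H² (E(H) = (H² + H²) + H = 2*H² + H = H + 2*H²)
(O(-10, -11) + E(-12))² = (-11*(1 + 2*(-10)) - 12*(1 + 2*(-12)))² = (-11*(1 - 20) - 12*(1 - 24))² = (-11*(-19) - 12*(-23))² = (209 + 276)² = 485² = 235225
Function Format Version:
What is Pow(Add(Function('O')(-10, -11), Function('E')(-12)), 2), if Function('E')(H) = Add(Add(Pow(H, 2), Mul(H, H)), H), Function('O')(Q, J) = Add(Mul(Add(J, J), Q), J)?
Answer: 235225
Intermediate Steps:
Function('O')(Q, J) = Add(J, Mul(2, J, Q)) (Function('O')(Q, J) = Add(Mul(Mul(2, J), Q), J) = Add(Mul(2, J, Q), J) = Add(J, Mul(2, J, Q)))
Function('E')(H) = Add(H, Mul(2, Pow(H, 2))) (Function('E')(H) = Add(Add(Pow(H, 2), Pow(H, 2)), H) = Add(Mul(2, Pow(H, 2)), H) = Add(H, Mul(2, Pow(H, 2))))
Pow(Add(Function('O')(-10, -11), Function('E')(-12)), 2) = Pow(Add(Mul(-11, Add(1, Mul(2, -10))), Mul(-12, Add(1, Mul(2, -12)))), 2) = Pow(Add(Mul(-11, Add(1, -20)), Mul(-12, Add(1, -24))), 2) = Pow(Add(Mul(-11, -19), Mul(-12, -23)), 2) = Pow(Add(209, 276), 2) = Pow(485, 2) = 235225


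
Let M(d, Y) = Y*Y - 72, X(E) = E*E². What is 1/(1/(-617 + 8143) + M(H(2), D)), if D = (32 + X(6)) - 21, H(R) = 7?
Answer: 7526/387265383 ≈ 1.9434e-5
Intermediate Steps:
X(E) = E³
D = 227 (D = (32 + 6³) - 21 = (32 + 216) - 21 = 248 - 21 = 227)
M(d, Y) = -72 + Y² (M(d, Y) = Y² - 72 = -72 + Y²)
1/(1/(-617 + 8143) + M(H(2), D)) = 1/(1/(-617 + 8143) + (-72 + 227²)) = 1/(1/7526 + (-72 + 51529)) = 1/(1/7526 + 51457) = 1/(387265383/7526) = 7526/387265383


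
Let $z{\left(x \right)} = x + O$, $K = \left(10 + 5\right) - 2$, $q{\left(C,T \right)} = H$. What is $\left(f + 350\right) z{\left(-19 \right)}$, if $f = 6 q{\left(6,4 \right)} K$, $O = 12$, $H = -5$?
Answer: $280$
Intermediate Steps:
$q{\left(C,T \right)} = -5$
$K = 13$ ($K = 15 - 2 = 13$)
$z{\left(x \right)} = 12 + x$ ($z{\left(x \right)} = x + 12 = 12 + x$)
$f = -390$ ($f = 6 \left(-5\right) 13 = \left(-30\right) 13 = -390$)
$\left(f + 350\right) z{\left(-19 \right)} = \left(-390 + 350\right) \left(12 - 19\right) = \left(-40\right) \left(-7\right) = 280$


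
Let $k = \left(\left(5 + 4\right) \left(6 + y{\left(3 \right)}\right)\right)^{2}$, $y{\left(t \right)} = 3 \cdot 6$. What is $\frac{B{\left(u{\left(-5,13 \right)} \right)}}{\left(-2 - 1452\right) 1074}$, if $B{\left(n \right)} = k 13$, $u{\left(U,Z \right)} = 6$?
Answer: $- \frac{50544}{130133} \approx -0.3884$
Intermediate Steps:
$y{\left(t \right)} = 18$
$k = 46656$ ($k = \left(\left(5 + 4\right) \left(6 + 18\right)\right)^{2} = \left(9 \cdot 24\right)^{2} = 216^{2} = 46656$)
$B{\left(n \right)} = 606528$ ($B{\left(n \right)} = 46656 \cdot 13 = 606528$)
$\frac{B{\left(u{\left(-5,13 \right)} \right)}}{\left(-2 - 1452\right) 1074} = \frac{606528}{\left(-2 - 1452\right) 1074} = \frac{606528}{\left(-1454\right) 1074} = \frac{606528}{-1561596} = 606528 \left(- \frac{1}{1561596}\right) = - \frac{50544}{130133}$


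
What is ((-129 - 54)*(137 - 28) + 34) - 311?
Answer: -20224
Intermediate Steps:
((-129 - 54)*(137 - 28) + 34) - 311 = (-183*109 + 34) - 311 = (-19947 + 34) - 311 = -19913 - 311 = -20224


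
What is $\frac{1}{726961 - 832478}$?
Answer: $- \frac{1}{105517} \approx -9.4771 \cdot 10^{-6}$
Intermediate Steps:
$\frac{1}{726961 - 832478} = \frac{1}{-105517} = - \frac{1}{105517}$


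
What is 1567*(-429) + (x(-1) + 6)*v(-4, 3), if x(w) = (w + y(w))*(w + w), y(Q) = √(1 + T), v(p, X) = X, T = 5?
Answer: -672219 - 6*√6 ≈ -6.7223e+5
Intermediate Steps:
y(Q) = √6 (y(Q) = √(1 + 5) = √6)
x(w) = 2*w*(w + √6) (x(w) = (w + √6)*(w + w) = (w + √6)*(2*w) = 2*w*(w + √6))
1567*(-429) + (x(-1) + 6)*v(-4, 3) = 1567*(-429) + (2*(-1)*(-1 + √6) + 6)*3 = -672243 + ((2 - 2*√6) + 6)*3 = -672243 + (8 - 2*√6)*3 = -672243 + (24 - 6*√6) = -672219 - 6*√6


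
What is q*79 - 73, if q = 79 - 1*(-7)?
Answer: 6721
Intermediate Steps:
q = 86 (q = 79 + 7 = 86)
q*79 - 73 = 86*79 - 73 = 6794 - 73 = 6721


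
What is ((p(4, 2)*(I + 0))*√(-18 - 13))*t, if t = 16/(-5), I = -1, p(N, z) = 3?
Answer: 48*I*√31/5 ≈ 53.451*I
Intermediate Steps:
t = -16/5 (t = 16*(-⅕) = -16/5 ≈ -3.2000)
((p(4, 2)*(I + 0))*√(-18 - 13))*t = ((3*(-1 + 0))*√(-18 - 13))*(-16/5) = ((3*(-1))*√(-31))*(-16/5) = -3*I*√31*(-16/5) = 48*I*√31/5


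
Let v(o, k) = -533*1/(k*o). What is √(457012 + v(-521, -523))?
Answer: 23*√64143219462501/272483 ≈ 676.03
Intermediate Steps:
v(o, k) = -533/(k*o) (v(o, k) = -533*1/(k*o) = -533/(k*o))
√(457012 + v(-521, -523)) = √(457012 - 533/(-523*(-521))) = √(457012 - 533*(-1/523)*(-1/521)) = √(457012 - 533/272483) = √(124528000263/272483) = 23*√64143219462501/272483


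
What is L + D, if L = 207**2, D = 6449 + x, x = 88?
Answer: 49386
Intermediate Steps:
D = 6537 (D = 6449 + 88 = 6537)
L = 42849
L + D = 42849 + 6537 = 49386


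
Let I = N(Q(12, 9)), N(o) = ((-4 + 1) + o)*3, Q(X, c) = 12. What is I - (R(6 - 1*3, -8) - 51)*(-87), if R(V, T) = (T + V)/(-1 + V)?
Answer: -9255/2 ≈ -4627.5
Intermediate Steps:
N(o) = -9 + 3*o (N(o) = (-3 + o)*3 = -9 + 3*o)
R(V, T) = (T + V)/(-1 + V)
I = 27 (I = -9 + 3*12 = -9 + 36 = 27)
I - (R(6 - 1*3, -8) - 51)*(-87) = 27 - ((-8 + (6 - 1*3))/(-1 + (6 - 1*3)) - 51)*(-87) = 27 - ((-8 + (6 - 3))/(-1 + (6 - 3)) - 51)*(-87) = 27 - ((-8 + 3)/(-1 + 3) - 51)*(-87) = 27 - (-5/2 - 51)*(-87) = 27 - (-107)*(-87)/2 = 27 - 1*9309/2 = 27 - 9309/2 = -9255/2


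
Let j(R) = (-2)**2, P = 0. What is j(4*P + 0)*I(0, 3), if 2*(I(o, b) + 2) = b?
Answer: -2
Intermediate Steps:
I(o, b) = -2 + b/2
j(R) = 4
j(4*P + 0)*I(0, 3) = 4*(-2 + (1/2)*3) = 4*(-2 + 3/2) = 4*(-1/2) = -2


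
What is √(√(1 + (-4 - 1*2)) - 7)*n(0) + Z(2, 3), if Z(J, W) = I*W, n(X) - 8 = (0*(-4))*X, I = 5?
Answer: 15 + 8*√(-7 + I*√5) ≈ 18.339 + 21.428*I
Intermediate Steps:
n(X) = 8 (n(X) = 8 + (0*(-4))*X = 8 + 0*X = 8 + 0 = 8)
Z(J, W) = 5*W
√(√(1 + (-4 - 1*2)) - 7)*n(0) + Z(2, 3) = √(√(1 + (-4 - 1*2)) - 7)*8 + 5*3 = √(√(1 + (-4 - 2)) - 7)*8 + 15 = √(√(1 - 6) - 7)*8 + 15 = √(√(-5) - 7)*8 + 15 = √(I*√5 - 7)*8 + 15 = √(-7 + I*√5)*8 + 15 = 8*√(-7 + I*√5) + 15 = 15 + 8*√(-7 + I*√5)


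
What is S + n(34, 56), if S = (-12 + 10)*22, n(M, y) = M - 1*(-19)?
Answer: 9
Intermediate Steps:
n(M, y) = 19 + M (n(M, y) = M + 19 = 19 + M)
S = -44 (S = -2*22 = -44)
S + n(34, 56) = -44 + (19 + 34) = -44 + 53 = 9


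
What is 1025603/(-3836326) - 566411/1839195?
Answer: -4059221155571/7055751597570 ≈ -0.57531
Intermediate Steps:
1025603/(-3836326) - 566411/1839195 = 1025603*(-1/3836326) - 566411*1/1839195 = -1025603/3836326 - 566411/1839195 = -4059221155571/7055751597570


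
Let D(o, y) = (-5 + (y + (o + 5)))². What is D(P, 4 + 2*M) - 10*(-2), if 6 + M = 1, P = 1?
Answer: 45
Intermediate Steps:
M = -5 (M = -6 + 1 = -5)
D(o, y) = (o + y)² (D(o, y) = (-5 + (y + (5 + o)))² = (-5 + (5 + o + y))² = (o + y)²)
D(P, 4 + 2*M) - 10*(-2) = (1 + (4 + 2*(-5)))² - 10*(-2) = (1 + (4 - 10))² + 20 = (1 - 6)² + 20 = (-5)² + 20 = 25 + 20 = 45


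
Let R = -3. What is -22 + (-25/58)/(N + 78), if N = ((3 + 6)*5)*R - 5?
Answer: -79087/3596 ≈ -21.993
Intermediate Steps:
N = -140 (N = ((3 + 6)*5)*(-3) - 5 = (9*5)*(-3) - 5 = 45*(-3) - 5 = -135 - 5 = -140)
-22 + (-25/58)/(N + 78) = -22 + (-25/58)/(-140 + 78) = -22 + (-25*1/58)/(-62) = -22 - 1/62*(-25/58) = -22 + 25/3596 = -79087/3596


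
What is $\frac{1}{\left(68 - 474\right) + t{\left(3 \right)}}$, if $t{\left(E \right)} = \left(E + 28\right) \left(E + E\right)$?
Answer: $- \frac{1}{220} \approx -0.0045455$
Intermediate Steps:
$t{\left(E \right)} = 2 E \left(28 + E\right)$ ($t{\left(E \right)} = \left(28 + E\right) 2 E = 2 E \left(28 + E\right)$)
$\frac{1}{\left(68 - 474\right) + t{\left(3 \right)}} = \frac{1}{\left(68 - 474\right) + 2 \cdot 3 \left(28 + 3\right)} = \frac{1}{\left(68 - 474\right) + 2 \cdot 3 \cdot 31} = \frac{1}{-406 + 186} = \frac{1}{-220} = - \frac{1}{220}$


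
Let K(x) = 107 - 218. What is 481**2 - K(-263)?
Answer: 231472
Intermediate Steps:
K(x) = -111
481**2 - K(-263) = 481**2 - 1*(-111) = 231361 + 111 = 231472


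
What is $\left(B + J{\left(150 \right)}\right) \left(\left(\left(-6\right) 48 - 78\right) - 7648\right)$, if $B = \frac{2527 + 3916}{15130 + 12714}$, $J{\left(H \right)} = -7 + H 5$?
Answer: $- \frac{82923001745}{13922} \approx -5.9563 \cdot 10^{6}$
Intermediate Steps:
$J{\left(H \right)} = -7 + 5 H$
$B = \frac{6443}{27844} \approx 0.2314$
$\left(B + J{\left(150 \right)}\right) \left(\left(\left(-6\right) 48 - 78\right) - 7648\right) = \left(\frac{6443}{27844} + \left(-7 + 5 \cdot 150\right)\right) \left(\left(\left(-6\right) 48 - 78\right) - 7648\right) = \left(\frac{6443}{27844} + \left(-7 + 750\right)\right) \left(\left(-288 - 78\right) - 7648\right) = \left(\frac{6443}{27844} + 743\right) \left(-366 - 7648\right) = \frac{20694535}{27844} \left(-8014\right) = - \frac{82923001745}{13922}$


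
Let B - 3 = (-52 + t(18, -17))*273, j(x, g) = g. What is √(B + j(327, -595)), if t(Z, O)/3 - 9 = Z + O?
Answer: I*√6598 ≈ 81.228*I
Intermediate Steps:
t(Z, O) = 27 + 3*O + 3*Z (t(Z, O) = 27 + 3*(Z + O) = 27 + 3*(O + Z) = 27 + (3*O + 3*Z) = 27 + 3*O + 3*Z)
B = -6003 (B = 3 + (-52 + (27 + 3*(-17) + 3*18))*273 = 3 + (-52 + (27 - 51 + 54))*273 = 3 + (-52 + 30)*273 = 3 - 22*273 = 3 - 6006 = -6003)
√(B + j(327, -595)) = √(-6003 - 595) = √(-6598) = I*√6598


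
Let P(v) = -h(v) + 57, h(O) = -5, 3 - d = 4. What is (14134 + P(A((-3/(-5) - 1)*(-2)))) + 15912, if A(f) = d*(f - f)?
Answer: 30108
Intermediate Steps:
d = -1 (d = 3 - 1*4 = 3 - 4 = -1)
A(f) = 0 (A(f) = -(f - f) = -1*0 = 0)
P(v) = 62 (P(v) = -1*(-5) + 57 = 5 + 57 = 62)
(14134 + P(A((-3/(-5) - 1)*(-2)))) + 15912 = (14134 + 62) + 15912 = 14196 + 15912 = 30108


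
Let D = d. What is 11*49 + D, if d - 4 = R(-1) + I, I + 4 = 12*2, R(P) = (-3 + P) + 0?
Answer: 559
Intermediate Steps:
R(P) = -3 + P
I = 20 (I = -4 + 12*2 = -4 + 24 = 20)
d = 20 (d = 4 + ((-3 - 1) + 20) = 4 + (-4 + 20) = 4 + 16 = 20)
D = 20
11*49 + D = 11*49 + 20 = 539 + 20 = 559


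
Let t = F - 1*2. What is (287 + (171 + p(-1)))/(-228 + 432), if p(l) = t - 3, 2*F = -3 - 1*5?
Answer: 449/204 ≈ 2.2010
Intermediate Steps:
F = -4 (F = (-3 - 1*5)/2 = (-3 - 5)/2 = (½)*(-8) = -4)
t = -6 (t = -4 - 1*2 = -4 - 2 = -6)
p(l) = -9 (p(l) = -6 - 3 = -9)
(287 + (171 + p(-1)))/(-228 + 432) = (287 + (171 - 9))/(-228 + 432) = (287 + 162)/204 = 449*(1/204) = 449/204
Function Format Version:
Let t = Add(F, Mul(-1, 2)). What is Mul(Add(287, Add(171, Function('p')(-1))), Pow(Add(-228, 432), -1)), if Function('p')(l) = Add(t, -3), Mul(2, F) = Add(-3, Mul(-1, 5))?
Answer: Rational(449, 204) ≈ 2.2010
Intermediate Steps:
F = -4 (F = Mul(Rational(1, 2), Add(-3, Mul(-1, 5))) = Mul(Rational(1, 2), Add(-3, -5)) = Mul(Rational(1, 2), -8) = -4)
t = -6 (t = Add(-4, Mul(-1, 2)) = Add(-4, -2) = -6)
Function('p')(l) = -9 (Function('p')(l) = Add(-6, -3) = -9)
Mul(Add(287, Add(171, Function('p')(-1))), Pow(Add(-228, 432), -1)) = Mul(Add(287, Add(171, -9)), Pow(Add(-228, 432), -1)) = Mul(Add(287, 162), Pow(204, -1)) = Mul(449, Rational(1, 204)) = Rational(449, 204)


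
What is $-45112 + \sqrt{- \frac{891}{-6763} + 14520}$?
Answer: $-45112 + \frac{\sqrt{664124239713}}{6763} \approx -44992.0$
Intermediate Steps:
$-45112 + \sqrt{- \frac{891}{-6763} + 14520} = -45112 + \sqrt{\left(-891\right) \left(- \frac{1}{6763}\right) + 14520} = -45112 + \sqrt{\frac{891}{6763} + 14520} = -45112 + \sqrt{\frac{98199651}{6763}} = -45112 + \frac{\sqrt{664124239713}}{6763}$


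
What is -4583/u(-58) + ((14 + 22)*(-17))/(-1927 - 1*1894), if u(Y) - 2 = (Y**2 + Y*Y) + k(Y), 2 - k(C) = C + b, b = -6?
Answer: -13352491/25967516 ≈ -0.51420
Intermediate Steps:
k(C) = 8 - C (k(C) = 2 - (C - 6) = 2 - (-6 + C) = 2 + (6 - C) = 8 - C)
u(Y) = 10 - Y + 2*Y**2 (u(Y) = 2 + ((Y**2 + Y*Y) + (8 - Y)) = 2 + ((Y**2 + Y**2) + (8 - Y)) = 2 + (2*Y**2 + (8 - Y)) = 2 + (8 - Y + 2*Y**2) = 10 - Y + 2*Y**2)
-4583/u(-58) + ((14 + 22)*(-17))/(-1927 - 1*1894) = -4583/(10 - 1*(-58) + 2*(-58)**2) + ((14 + 22)*(-17))/(-1927 - 1*1894) = -4583/(10 + 58 + 2*3364) + (36*(-17))/(-1927 - 1894) = -4583/(10 + 58 + 6728) - 612/(-3821) = -4583/6796 - 612*(-1/3821) = -4583*1/6796 + 612/3821 = -4583/6796 + 612/3821 = -13352491/25967516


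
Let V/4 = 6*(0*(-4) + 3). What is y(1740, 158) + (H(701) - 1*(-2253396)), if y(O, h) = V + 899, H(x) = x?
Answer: 2255068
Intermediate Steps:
V = 72 (V = 4*(6*(0*(-4) + 3)) = 4*(6*(0 + 3)) = 4*(6*3) = 4*18 = 72)
y(O, h) = 971 (y(O, h) = 72 + 899 = 971)
y(1740, 158) + (H(701) - 1*(-2253396)) = 971 + (701 - 1*(-2253396)) = 971 + (701 + 2253396) = 971 + 2254097 = 2255068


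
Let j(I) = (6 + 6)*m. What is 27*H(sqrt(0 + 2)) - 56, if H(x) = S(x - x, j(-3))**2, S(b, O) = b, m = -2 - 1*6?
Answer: -56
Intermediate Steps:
m = -8 (m = -2 - 6 = -8)
j(I) = -96 (j(I) = (6 + 6)*(-8) = 12*(-8) = -96)
H(x) = 0 (H(x) = (x - x)**2 = 0**2 = 0)
27*H(sqrt(0 + 2)) - 56 = 27*0 - 56 = 0 - 56 = -56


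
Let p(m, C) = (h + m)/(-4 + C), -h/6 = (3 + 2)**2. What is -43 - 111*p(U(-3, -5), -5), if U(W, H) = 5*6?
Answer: -1523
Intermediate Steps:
h = -150 (h = -6*(3 + 2)**2 = -6*5**2 = -6*25 = -150)
U(W, H) = 30
p(m, C) = (-150 + m)/(-4 + C)
-43 - 111*p(U(-3, -5), -5) = -43 - 111*(-150 + 30)/(-4 - 5) = -43 - 111*(-120)/(-9) = -43 - (-37)*(-120)/3 = -43 - 111*40/3 = -43 - 1480 = -1523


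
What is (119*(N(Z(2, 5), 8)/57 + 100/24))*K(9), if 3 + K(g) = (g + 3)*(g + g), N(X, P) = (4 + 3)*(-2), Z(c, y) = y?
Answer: 3776703/38 ≈ 99387.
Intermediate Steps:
N(X, P) = -14 (N(X, P) = 7*(-2) = -14)
K(g) = -3 + 2*g*(3 + g) (K(g) = -3 + (g + 3)*(g + g) = -3 + (3 + g)*(2*g) = -3 + 2*g*(3 + g))
(119*(N(Z(2, 5), 8)/57 + 100/24))*K(9) = (119*(-14/57 + 100/24))*(-3 + 2*9² + 6*9) = (119*(-14*1/57 + 100*(1/24)))*(-3 + 2*81 + 54) = (119*(-14/57 + 25/6))*(-3 + 162 + 54) = (119*(149/38))*213 = (17731/38)*213 = 3776703/38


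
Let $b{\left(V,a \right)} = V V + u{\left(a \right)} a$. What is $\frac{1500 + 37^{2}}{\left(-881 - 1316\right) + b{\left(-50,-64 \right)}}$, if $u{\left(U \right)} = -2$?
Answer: $\frac{2869}{431} \approx 6.6566$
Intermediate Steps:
$b{\left(V,a \right)} = V^{2} - 2 a$ ($b{\left(V,a \right)} = V V - 2 a = V^{2} - 2 a$)
$\frac{1500 + 37^{2}}{\left(-881 - 1316\right) + b{\left(-50,-64 \right)}} = \frac{1500 + 37^{2}}{\left(-881 - 1316\right) + \left(\left(-50\right)^{2} - -128\right)} = \frac{1500 + 1369}{-2197 + \left(2500 + 128\right)} = \frac{2869}{-2197 + 2628} = \frac{2869}{431}$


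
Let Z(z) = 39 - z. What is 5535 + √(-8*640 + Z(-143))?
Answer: 5535 + I*√4938 ≈ 5535.0 + 70.271*I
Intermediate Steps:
5535 + √(-8*640 + Z(-143)) = 5535 + √(-8*640 + (39 - 1*(-143))) = 5535 + √(-5120 + (39 + 143)) = 5535 + √(-5120 + 182) = 5535 + √(-4938) = 5535 + I*√4938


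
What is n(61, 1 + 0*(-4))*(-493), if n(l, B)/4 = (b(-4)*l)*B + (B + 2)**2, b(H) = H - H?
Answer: -17748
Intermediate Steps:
b(H) = 0
n(l, B) = 4*(2 + B)**2 (n(l, B) = 4*((0*l)*B + (B + 2)**2) = 4*(0*B + (2 + B)**2) = 4*(0 + (2 + B)**2) = 4*(2 + B)**2)
n(61, 1 + 0*(-4))*(-493) = (4*(2 + (1 + 0*(-4)))**2)*(-493) = (4*(2 + (1 + 0))**2)*(-493) = (4*(2 + 1)**2)*(-493) = (4*3**2)*(-493) = (4*9)*(-493) = 36*(-493) = -17748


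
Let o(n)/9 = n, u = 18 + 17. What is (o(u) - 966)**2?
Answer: 423801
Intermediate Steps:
u = 35
o(n) = 9*n
(o(u) - 966)**2 = (9*35 - 966)**2 = (315 - 966)**2 = (-651)**2 = 423801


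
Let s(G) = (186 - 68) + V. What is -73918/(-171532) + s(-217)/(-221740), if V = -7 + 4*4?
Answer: 4092198189/9508876420 ≈ 0.43036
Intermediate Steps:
V = 9 (V = -7 + 16 = 9)
s(G) = 127 (s(G) = (186 - 68) + 9 = 118 + 9 = 127)
-73918/(-171532) + s(-217)/(-221740) = -73918/(-171532) + 127/(-221740) = -73918*(-1/171532) + 127*(-1/221740) = 36959/85766 - 127/221740 = 4092198189/9508876420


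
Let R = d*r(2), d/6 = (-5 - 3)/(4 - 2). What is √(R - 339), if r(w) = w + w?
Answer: I*√435 ≈ 20.857*I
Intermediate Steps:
r(w) = 2*w
d = -24 (d = 6*((-5 - 3)/(4 - 2)) = 6*(-8/2) = 6*(-8*½) = 6*(-4) = -24)
R = -96 (R = -48*2 = -24*4 = -96)
√(R - 339) = √(-96 - 339) = √(-435) = I*√435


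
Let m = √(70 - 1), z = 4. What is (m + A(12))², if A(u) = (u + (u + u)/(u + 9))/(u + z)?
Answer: 54625/784 + 23*√69/14 ≈ 83.321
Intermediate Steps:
m = √69 ≈ 8.3066
A(u) = (u + 2*u/(9 + u))/(4 + u) (A(u) = (u + (u + u)/(u + 9))/(u + 4) = (u + (2*u)/(9 + u))/(4 + u) = (u + 2*u/(9 + u))/(4 + u))
(m + A(12))² = (√69 + 12*(11 + 12)/(36 + 12² + 13*12))² = (√69 + 12*23/(36 + 144 + 156))² = (√69 + 12*23/336)² = (√69 + 12*(1/336)*23)² = (√69 + 23/28)² = (23/28 + √69)²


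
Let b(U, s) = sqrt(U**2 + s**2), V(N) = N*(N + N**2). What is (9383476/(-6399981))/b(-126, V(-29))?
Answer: -4691738*sqrt(2829205)/126748007715735 ≈ -6.2262e-5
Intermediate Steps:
(9383476/(-6399981))/b(-126, V(-29)) = (9383476/(-6399981))/(sqrt((-126)**2 + ((-29)**2*(1 - 29))**2)) = (9383476*(-1/6399981))/(sqrt(15876 + (841*(-28))**2)) = -9383476/(6399981*sqrt(15876 + (-23548)**2)) = -9383476/(6399981*sqrt(15876 + 554508304)) = -9383476*sqrt(2829205)/39608870/6399981 = -4691738*sqrt(2829205)/126748007715735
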